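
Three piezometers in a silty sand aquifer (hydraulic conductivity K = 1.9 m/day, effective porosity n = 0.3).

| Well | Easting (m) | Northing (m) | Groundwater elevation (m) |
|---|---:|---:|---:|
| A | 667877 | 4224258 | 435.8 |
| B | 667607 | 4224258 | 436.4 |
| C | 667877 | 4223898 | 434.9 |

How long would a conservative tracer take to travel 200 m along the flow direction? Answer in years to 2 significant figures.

26 years

∂h/∂x = (436.4 − 435.8) / (667607 − 667877) = -0.002222
∂h/∂y = (434.9 − 435.8) / (4223898 − 4224258) = +0.002500
|∇h| = √(-0.002222² + 0.002500²) = 0.003345
Seepage velocity v = K·i/n = 1.9 × 0.003345 / 0.3 = 0.02118 m/day.
t = 200 / 0.02118 = 9443 days = 25.9 years.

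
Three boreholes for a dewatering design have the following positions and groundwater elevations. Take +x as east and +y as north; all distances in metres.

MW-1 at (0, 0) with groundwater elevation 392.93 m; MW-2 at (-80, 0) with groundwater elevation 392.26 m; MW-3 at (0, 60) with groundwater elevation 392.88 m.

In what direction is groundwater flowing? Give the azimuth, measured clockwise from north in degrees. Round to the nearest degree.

276°

∂h/∂x = (392.26 − 392.93) / (-80 − 0) = +0.008375
∂h/∂y = (392.88 − 392.93) / (60 − 0) = -0.0008333
Flow direction (−∇h) has components (-0.008375 E, +0.0008333 N).
Azimuth = atan2(E, N) = atan2(-0.008375, +0.0008333) = 275.7° ≈ 276°.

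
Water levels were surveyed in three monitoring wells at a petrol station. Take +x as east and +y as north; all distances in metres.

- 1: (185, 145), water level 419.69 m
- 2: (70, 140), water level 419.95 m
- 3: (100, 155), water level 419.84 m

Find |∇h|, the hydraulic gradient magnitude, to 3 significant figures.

Three-point gradient (reference 1): Δ to 2 = (-115, -5, +0.26), Δ to 3 = (-85, 10, +0.15).
∂h/∂x = -0.002127, ∂h/∂y = -0.003079 (det = -1575).
|∇h| = √(-0.002127² + -0.003079²) = 0.003742

0.00374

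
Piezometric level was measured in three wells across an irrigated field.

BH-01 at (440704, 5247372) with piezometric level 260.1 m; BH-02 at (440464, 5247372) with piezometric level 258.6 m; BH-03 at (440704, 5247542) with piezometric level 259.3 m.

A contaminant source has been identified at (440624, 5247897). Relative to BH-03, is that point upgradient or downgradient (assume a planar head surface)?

∂h/∂x = (258.6 − 260.1) / (440464 − 440704) = +0.006250
∂h/∂y = (259.3 − 260.1) / (5247542 − 5247372) = -0.004706
Head at (440624, 5247897) = 260.1 + (+0.006250)·(-80) + (-0.004706)·(525) = 257.13 m.
That is lower than the 259.3 m at BH-03, so the point is downgradient.

downgradient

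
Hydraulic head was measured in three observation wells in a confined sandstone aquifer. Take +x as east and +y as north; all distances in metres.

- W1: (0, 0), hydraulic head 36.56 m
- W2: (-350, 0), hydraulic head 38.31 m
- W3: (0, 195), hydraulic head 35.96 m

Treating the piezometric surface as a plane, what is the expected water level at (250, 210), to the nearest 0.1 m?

∂h/∂x = (38.31 − 36.56) / (-350 − 0) = -0.005000
∂h/∂y = (35.96 − 36.56) / (195 − 0) = -0.003077
h(250, 210) = 36.56 + (-0.005000)·(250) + (-0.003077)·(210) = 36.56 -1.250 -0.646 = 34.664 m.

34.7 m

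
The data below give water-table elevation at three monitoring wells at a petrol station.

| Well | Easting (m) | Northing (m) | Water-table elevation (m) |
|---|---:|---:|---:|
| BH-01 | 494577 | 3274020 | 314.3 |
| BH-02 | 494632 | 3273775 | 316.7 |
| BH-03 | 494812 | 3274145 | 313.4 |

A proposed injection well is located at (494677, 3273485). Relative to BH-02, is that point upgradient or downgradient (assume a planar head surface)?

With h = a·x + b·y + c and BH-01 as origin, the differences give:
  55·a + (-245)·b = +2.4
  235·a + 125·b = -0.9
Eliminate b (×125 and ×(-245), subtract): 64450·a = 79.50 → a = ∂h/∂x = +0.001234
Back-substitute: b = ∂h/∂y = -0.009519.
Head at (494677, 3273485) = 314.3 + (+0.001234)·(100) + (-0.009519)·(-535) = 319.52 m.
That is higher than the 316.7 m at BH-02, so the point is upgradient.

upgradient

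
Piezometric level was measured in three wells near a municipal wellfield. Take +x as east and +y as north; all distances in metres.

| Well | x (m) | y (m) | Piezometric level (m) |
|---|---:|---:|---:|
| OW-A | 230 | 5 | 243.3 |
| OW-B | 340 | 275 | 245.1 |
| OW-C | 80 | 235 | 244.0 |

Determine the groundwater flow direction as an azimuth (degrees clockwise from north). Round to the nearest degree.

With h = a·x + b·y + c and OW-A as origin, the differences give:
  110·a + 270·b = +1.8
  (-150)·a + 230·b = +0.7
Eliminate b (×230 and ×270, subtract): 65800·a = 225.00 → a = ∂h/∂x = +0.003419
Back-substitute: b = ∂h/∂y = +0.005274.
Flow direction (−∇h) has components (-0.003419 E, -0.005274 N).
Azimuth = atan2(E, N) = atan2(-0.003419, -0.005274) = 213.0° ≈ 213°.

213°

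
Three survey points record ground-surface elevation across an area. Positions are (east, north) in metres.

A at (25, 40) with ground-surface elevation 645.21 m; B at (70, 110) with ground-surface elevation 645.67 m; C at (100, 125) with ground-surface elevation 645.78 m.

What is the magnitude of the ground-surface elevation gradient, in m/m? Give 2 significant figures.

With z = a·x + b·y + c and A as origin, the differences give:
  45·a + 70·b = +0.46
  75·a + 85·b = +0.57
Eliminate b (×85 and ×70, subtract): -1425·a = -0.800 → a = ∂z/∂x = +0.0005614
Back-substitute: b = ∂z/∂y = +0.006211.
|∇f| = √(0.0005614² + 0.006211²) = 0.006236 m/m

0.0062 m/m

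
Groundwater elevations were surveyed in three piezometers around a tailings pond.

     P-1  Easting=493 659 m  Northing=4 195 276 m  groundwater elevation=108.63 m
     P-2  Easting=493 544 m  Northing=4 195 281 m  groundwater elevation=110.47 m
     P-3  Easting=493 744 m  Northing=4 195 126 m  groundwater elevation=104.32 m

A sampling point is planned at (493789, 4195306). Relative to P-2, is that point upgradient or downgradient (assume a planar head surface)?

downgradient

Three-point gradient (reference P-1): Δ to P-2 = (-115, 5, +1.84), Δ to P-3 = (85, -150, -4.31).
∂h/∂x = -0.01512, ∂h/∂y = +0.02016 (det = 16825).
Head at (493789, 4195306) = 108.63 + (-0.01512)·(130) + (+0.02016)·(30) = 107.27 m.
That is lower than the 110.47 m at P-2, so the point is downgradient.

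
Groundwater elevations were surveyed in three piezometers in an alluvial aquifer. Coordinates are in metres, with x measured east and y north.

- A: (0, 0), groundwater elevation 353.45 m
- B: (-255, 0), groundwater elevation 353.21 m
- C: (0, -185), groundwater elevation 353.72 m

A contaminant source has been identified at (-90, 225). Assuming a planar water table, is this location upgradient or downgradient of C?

downgradient

∂h/∂x = (353.21 − 353.45) / (-255 − 0) = +0.0009412
∂h/∂y = (353.72 − 353.45) / (-185 − 0) = -0.001459
Head at (-90, 225) = 353.45 + (+0.0009412)·(-90) + (-0.001459)·(225) = 353.04 m.
That is lower than the 353.72 m at C, so the point is downgradient.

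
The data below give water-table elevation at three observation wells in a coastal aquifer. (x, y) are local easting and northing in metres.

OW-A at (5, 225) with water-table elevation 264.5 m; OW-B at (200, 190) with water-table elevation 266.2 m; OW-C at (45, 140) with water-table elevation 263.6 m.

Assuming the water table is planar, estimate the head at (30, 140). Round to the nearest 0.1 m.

263.4 m

Differences from OW-A: to OW-B (Δx, Δy, Δh) = (195, -35, +1.7); to OW-C = (40, -85, -0.9).
Solve a·Δx + b·Δy = Δh: det = 195·(-85) − 40·(-35) = -15175.
∂h/∂x = [(+1.7)·(-85) − (-0.9)·(-35)] / -15175 = +0.01160
∂h/∂y = [195·(-0.9) − 40·(+1.7)] / -15175 = +0.01605
h(30, 140) = 264.5 + (+0.01160)·(25) + (+0.01605)·(-85) = 264.5 +0.290 -1.364 = 263.426 m.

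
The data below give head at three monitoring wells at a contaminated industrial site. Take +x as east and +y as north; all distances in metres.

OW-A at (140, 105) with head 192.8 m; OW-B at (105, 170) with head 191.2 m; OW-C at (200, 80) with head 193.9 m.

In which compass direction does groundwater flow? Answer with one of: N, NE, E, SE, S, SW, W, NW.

NW

Taking OW-A as reference: OW-B−OW-A = (-35, 65, -1.6); OW-C−OW-A = (60, -25, +1.1).
Solve a·Δx + b·Δy = Δh: det = (-35)·(-25) − 60·65 = -3025.
∂h/∂x = [(-1.6)·(-25) − (+1.1)·65] / -3025 = +0.01041
∂h/∂y = [(-35)·(+1.1) − 60·(-1.6)] / -3025 = -0.01901
Flow = −∇h = (-0.01041 east, +0.01901 north), which points northwest.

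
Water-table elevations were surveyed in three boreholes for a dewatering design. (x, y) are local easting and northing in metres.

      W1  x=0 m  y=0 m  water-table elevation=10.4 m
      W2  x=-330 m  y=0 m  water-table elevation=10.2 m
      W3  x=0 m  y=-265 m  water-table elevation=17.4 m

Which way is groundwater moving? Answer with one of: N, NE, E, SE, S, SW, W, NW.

∂h/∂x = (10.2 − 10.4) / (-330 − 0) = +0.0006061
∂h/∂y = (17.4 − 10.4) / (-265 − 0) = -0.02642
Flow = −∇h = (-0.0006061 east, +0.02642 north), which points north.

N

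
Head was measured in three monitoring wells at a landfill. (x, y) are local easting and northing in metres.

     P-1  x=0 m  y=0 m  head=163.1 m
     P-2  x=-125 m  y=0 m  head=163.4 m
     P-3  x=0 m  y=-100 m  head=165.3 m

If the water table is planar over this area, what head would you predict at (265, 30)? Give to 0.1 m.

161.8 m

∂h/∂x = (163.4 − 163.1) / (-125 − 0) = -0.002400
∂h/∂y = (165.3 − 163.1) / (-100 − 0) = -0.02200
h(265, 30) = 163.1 + (-0.002400)·(265) + (-0.02200)·(30) = 163.1 -0.636 -0.660 = 161.804 m.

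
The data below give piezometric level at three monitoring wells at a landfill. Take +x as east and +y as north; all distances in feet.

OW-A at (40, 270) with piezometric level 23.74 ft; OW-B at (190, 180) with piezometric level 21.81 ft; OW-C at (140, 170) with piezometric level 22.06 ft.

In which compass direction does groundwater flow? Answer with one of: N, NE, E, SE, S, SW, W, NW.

Three-point gradient (reference OW-A): Δ to OW-B = (150, -90, -1.93), Δ to OW-C = (100, -100, -1.68).
∂h/∂x = -0.006967, ∂h/∂y = +0.009833 (det = -6000).
Flow = −∇h = (+0.006967 east, -0.009833 north), which points southeast.

SE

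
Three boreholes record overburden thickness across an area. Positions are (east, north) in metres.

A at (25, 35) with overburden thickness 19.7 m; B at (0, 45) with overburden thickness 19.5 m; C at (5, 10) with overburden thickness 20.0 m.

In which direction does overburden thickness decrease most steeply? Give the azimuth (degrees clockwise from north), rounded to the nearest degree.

350°

Differences from A: to B (Δx, Δy, Δh) = (-25, 10, -0.2); to C = (-20, -25, +0.3).
Determinant of the coordinate differences = (-25)·(-25) − (-20)·10 = 825.
∂d/∂x = [(-0.2)·(-25) − (+0.3)·10] / 825 = +0.002424
∂d/∂y = [(-25)·(+0.3) − (-20)·(-0.2)] / 825 = -0.01394
Steepest decrease is along −∇f: components (-0.002424 E, +0.01394 N).
Azimuth = atan2(-0.002424, +0.01394) = 350.1° ≈ 350°.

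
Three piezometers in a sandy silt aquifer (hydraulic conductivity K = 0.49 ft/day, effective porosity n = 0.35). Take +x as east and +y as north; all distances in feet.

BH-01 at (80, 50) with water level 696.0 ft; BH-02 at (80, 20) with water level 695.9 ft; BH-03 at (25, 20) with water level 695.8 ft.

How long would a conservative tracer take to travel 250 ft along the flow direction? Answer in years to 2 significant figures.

Taking BH-01 as reference: BH-02−BH-01 = (0, -30, -0.1); BH-03−BH-01 = (-55, -30, -0.2).
Determinant of the coordinate differences = 0·(-30) − (-55)·(-30) = -1650.
∂h/∂x = [(-0.1)·(-30) − (-0.2)·(-30)] / -1650 = +0.001818
∂h/∂y = [0·(-0.2) − (-55)·(-0.1)] / -1650 = +0.003333
|∇h| = √(0.001818² + 0.003333²) = 0.003797
Seepage velocity v = K·i/n = 0.49 × 0.003797 / 0.35 = 0.005316 ft/day.
t = 250 / 0.005316 = 4.703e+04 days = 129 years.

130 years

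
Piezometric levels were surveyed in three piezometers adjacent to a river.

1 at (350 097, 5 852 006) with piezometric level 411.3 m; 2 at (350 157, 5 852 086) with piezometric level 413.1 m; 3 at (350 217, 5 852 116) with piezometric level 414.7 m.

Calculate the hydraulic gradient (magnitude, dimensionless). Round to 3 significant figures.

Taking 1 as reference: 2−1 = (60, 80, +1.8); 3−1 = (120, 110, +3.4).
Determinant of the coordinate differences = 60·110 − 120·80 = -3000.
∂h/∂x = [(+1.8)·110 − (+3.4)·80] / -3000 = +0.02467
∂h/∂y = [60·(+3.4) − 120·(+1.8)] / -3000 = +0.004000
|∇h| = √(0.02467² + 0.004000²) = 0.02499

0.0250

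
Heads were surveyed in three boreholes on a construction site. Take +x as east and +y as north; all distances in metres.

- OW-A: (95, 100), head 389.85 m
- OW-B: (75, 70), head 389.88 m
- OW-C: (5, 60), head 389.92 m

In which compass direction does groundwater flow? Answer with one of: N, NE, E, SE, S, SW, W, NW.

Differences from OW-A: to OW-B (Δx, Δy, Δh) = (-20, -30, +0.03); to OW-C = (-90, -40, +0.07).
Solve a·Δx + b·Δy = Δh: det = (-20)·(-40) − (-90)·(-30) = -1900.
∂h/∂x = [(+0.03)·(-40) − (+0.07)·(-30)] / -1900 = -0.0004737
∂h/∂y = [(-20)·(+0.07) − (-90)·(+0.03)] / -1900 = -0.0006842
Flow = −∇h = (+0.0004737 east, +0.0006842 north), which points northeast.

NE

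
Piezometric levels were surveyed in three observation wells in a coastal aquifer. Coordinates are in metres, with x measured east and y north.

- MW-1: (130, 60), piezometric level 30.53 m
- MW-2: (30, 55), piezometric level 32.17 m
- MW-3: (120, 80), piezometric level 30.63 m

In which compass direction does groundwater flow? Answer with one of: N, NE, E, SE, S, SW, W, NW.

Taking MW-1 as reference: MW-2−MW-1 = (-100, -5, +1.64); MW-3−MW-1 = (-10, 20, +0.10).
Solve a·Δx + b·Δy = Δh: det = (-100)·20 − (-10)·(-5) = -2050.
∂h/∂x = [(+1.64)·20 − (+0.10)·(-5)] / -2050 = -0.01624
∂h/∂y = [(-100)·(+0.10) − (-10)·(+1.64)] / -2050 = -0.003122
Flow = −∇h = (+0.01624 east, +0.003122 north), which points east.

E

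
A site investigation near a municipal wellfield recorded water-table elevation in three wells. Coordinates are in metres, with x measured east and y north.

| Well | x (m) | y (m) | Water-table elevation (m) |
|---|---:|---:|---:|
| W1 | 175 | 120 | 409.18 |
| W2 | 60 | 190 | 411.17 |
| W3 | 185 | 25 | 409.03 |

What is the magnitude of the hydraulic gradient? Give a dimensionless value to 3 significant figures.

Taking W1 as reference: W2−W1 = (-115, 70, +1.99); W3−W1 = (10, -95, -0.15).
Solve a·Δx + b·Δy = Δh: det = (-115)·(-95) − 10·70 = 10225.
∂h/∂x = [(+1.99)·(-95) − (-0.15)·70] / 10225 = -0.01746
∂h/∂y = [(-115)·(-0.15) − 10·(+1.99)] / 10225 = -0.0002592
|∇h| = √(-0.01746² + -0.0002592²) = 0.01746

0.0175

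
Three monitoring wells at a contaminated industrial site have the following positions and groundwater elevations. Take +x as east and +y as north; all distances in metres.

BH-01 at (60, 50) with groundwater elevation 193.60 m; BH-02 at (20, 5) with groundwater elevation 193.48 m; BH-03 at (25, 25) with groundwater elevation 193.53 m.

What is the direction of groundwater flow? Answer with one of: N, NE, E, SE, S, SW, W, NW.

S

Differences from BH-01: to BH-02 (Δx, Δy, Δh) = (-40, -45, -0.12); to BH-03 = (-35, -25, -0.07).
Solve a·Δx + b·Δy = Δh: det = (-40)·(-25) − (-35)·(-45) = -575.
∂h/∂x = [(-0.12)·(-25) − (-0.07)·(-45)] / -575 = +0.0002609
∂h/∂y = [(-40)·(-0.07) − (-35)·(-0.12)] / -575 = +0.002435
Flow = −∇h = (-0.0002609 east, -0.002435 north), which points south.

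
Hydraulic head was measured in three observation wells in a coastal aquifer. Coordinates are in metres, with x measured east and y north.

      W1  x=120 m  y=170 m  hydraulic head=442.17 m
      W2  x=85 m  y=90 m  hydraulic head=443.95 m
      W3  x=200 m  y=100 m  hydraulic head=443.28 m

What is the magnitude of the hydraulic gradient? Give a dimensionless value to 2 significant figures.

0.021

Three-point gradient (reference W1): Δ to W2 = (-35, -80, +1.78), Δ to W3 = (80, -70, +1.11).
∂h/∂x = -0.004045, ∂h/∂y = -0.02048 (det = 8850).
|∇h| = √(-0.004045² + -0.02048²) = 0.02088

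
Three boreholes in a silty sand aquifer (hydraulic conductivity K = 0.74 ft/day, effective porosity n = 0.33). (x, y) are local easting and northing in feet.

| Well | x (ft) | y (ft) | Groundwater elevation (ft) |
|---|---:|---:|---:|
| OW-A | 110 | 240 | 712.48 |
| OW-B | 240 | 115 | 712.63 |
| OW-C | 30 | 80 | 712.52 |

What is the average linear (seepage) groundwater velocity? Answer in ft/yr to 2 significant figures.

0.68 ft/yr

Differences from OW-A: to OW-B (Δx, Δy, Δh) = (130, -125, +0.15); to OW-C = (-80, -160, +0.04).
Determinant of the coordinate differences = 130·(-160) − (-80)·(-125) = -30800.
∂h/∂x = [(+0.15)·(-160) − (+0.04)·(-125)] / -30800 = +0.0006169
∂h/∂y = [130·(+0.04) − (-80)·(+0.15)] / -30800 = -0.0005584
|∇h| = √(0.0006169² + -0.0005584²) = 0.0008321
Seepage velocity v = K·i/n = 0.74 × 0.0008321 / 0.33 = 0.001866 ft/day = 0.6816 ft/yr.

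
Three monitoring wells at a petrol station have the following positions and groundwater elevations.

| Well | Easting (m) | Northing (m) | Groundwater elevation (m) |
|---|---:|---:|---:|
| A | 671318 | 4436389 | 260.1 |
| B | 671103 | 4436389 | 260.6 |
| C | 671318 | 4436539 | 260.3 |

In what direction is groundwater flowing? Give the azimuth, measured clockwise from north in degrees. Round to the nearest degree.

∂h/∂x = (260.6 − 260.1) / (671103 − 671318) = -0.002326
∂h/∂y = (260.3 − 260.1) / (4436539 − 4436389) = +0.001333
Flow direction (−∇h) has components (+0.002326 E, -0.001333 N).
Azimuth = atan2(E, N) = atan2(+0.002326, -0.001333) = 119.8° ≈ 120°.

120°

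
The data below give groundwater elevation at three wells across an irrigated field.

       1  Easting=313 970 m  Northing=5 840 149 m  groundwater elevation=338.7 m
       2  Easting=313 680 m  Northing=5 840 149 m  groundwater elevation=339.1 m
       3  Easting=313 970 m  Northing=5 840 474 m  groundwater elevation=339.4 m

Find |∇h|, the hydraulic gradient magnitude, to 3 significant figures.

0.00256

∂h/∂x = (339.1 − 338.7) / (313680 − 313970) = -0.001379
∂h/∂y = (339.4 − 338.7) / (5840474 − 5840149) = +0.002154
|∇h| = √(-0.001379² + 0.002154²) = 0.002558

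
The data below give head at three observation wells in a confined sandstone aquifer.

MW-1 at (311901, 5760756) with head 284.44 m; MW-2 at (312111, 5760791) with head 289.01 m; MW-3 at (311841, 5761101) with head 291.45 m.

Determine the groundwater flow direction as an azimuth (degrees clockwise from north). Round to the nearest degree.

Taking MW-1 as reference: MW-2−MW-1 = (210, 35, +4.57); MW-3−MW-1 = (-60, 345, +7.01).
Solve a·Δx + b·Δy = Δh: det = 210·345 − (-60)·35 = 74550.
∂h/∂x = [(+4.57)·345 − (+7.01)·35] / 74550 = +0.01786
∂h/∂y = [210·(+7.01) − (-60)·(+4.57)] / 74550 = +0.02342
Flow direction (−∇h) has components (-0.01786 E, -0.02342 N).
Azimuth = atan2(E, N) = atan2(-0.01786, -0.02342) = 217.3° ≈ 217°.

217°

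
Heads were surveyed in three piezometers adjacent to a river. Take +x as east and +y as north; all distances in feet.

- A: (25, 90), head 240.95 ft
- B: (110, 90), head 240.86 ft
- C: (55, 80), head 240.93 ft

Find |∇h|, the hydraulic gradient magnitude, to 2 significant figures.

0.0016

With h = a·x + b·y + c and A as origin, the differences give:
  85·a + 0·b = -0.09
  30·a + (-10)·b = -0.02
Eliminate b (×(-10) and ×0, subtract): -850·a = 0.900 → a = ∂h/∂x = -0.001059
Back-substitute: b = ∂h/∂y = -0.001176.
|∇h| = √(-0.001059² + -0.001176²) = 0.001583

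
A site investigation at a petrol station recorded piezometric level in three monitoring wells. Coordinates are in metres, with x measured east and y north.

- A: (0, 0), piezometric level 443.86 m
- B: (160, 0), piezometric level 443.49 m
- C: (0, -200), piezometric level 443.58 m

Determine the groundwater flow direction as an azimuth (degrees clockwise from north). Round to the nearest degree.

121°

∂h/∂x = (443.49 − 443.86) / (160 − 0) = -0.002313
∂h/∂y = (443.58 − 443.86) / (-200 − 0) = +0.001400
Flow direction (−∇h) has components (+0.002313 E, -0.001400 N).
Azimuth = atan2(E, N) = atan2(+0.002313, -0.001400) = 121.2° ≈ 121°.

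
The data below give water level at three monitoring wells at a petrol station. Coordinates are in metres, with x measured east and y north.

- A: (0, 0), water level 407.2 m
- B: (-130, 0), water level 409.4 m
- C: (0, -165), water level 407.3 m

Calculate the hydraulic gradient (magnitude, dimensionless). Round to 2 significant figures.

∂h/∂x = (409.4 − 407.2) / (-130 − 0) = -0.01692
∂h/∂y = (407.3 − 407.2) / (-165 − 0) = -0.0006061
|∇h| = √(-0.01692² + -0.0006061²) = 0.01693

0.017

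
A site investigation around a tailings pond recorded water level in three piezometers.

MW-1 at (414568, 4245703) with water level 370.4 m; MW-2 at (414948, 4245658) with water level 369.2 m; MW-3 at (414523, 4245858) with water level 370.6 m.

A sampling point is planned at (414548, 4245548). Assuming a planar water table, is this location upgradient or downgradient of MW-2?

Taking MW-1 as reference: MW-2−MW-1 = (380, -45, -1.2); MW-3−MW-1 = (-45, 155, +0.2).
Solve a·Δx + b·Δy = Δh: det = 380·155 − (-45)·(-45) = 56875.
∂h/∂x = [(-1.2)·155 − (+0.2)·(-45)] / 56875 = -0.003112
∂h/∂y = [380·(+0.2) − (-45)·(-1.2)] / 56875 = +0.0003868
Head at (414548, 4245548) = 370.4 + (-0.003112)·(-20) + (+0.0003868)·(-155) = 370.40 m.
That is higher than the 369.2 m at MW-2, so the point is upgradient.

upgradient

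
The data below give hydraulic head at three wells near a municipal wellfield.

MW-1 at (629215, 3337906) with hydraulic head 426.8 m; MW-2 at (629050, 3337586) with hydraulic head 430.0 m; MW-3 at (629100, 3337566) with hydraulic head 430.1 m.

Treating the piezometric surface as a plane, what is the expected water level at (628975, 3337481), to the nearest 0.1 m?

431.1 m

With h = a·x + b·y + c and MW-1 as origin, the differences give:
  (-165)·a + (-320)·b = +3.2
  (-115)·a + (-340)·b = +3.3
Eliminate b (×(-340) and ×(-320), subtract): 19300·a = -32.00 → a = ∂h/∂x = -0.001658
Back-substitute: b = ∂h/∂y = -0.009145.
h(628975, 3337481) = 426.8 + (-0.001658)·(-240) + (-0.009145)·(-425) = 426.8 +0.398 +3.887 = 431.085 m.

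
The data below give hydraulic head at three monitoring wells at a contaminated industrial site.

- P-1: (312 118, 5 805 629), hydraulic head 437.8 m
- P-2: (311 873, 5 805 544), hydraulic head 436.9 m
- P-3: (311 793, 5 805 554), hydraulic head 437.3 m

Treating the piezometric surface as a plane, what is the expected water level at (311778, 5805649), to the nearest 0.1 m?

Taking P-1 as reference: P-2−P-1 = (-245, -85, -0.9); P-3−P-1 = (-325, -75, -0.5).
Solve a·Δx + b·Δy = Δh: det = (-245)·(-75) − (-325)·(-85) = -9250.
∂h/∂x = [(-0.9)·(-75) − (-0.5)·(-85)] / -9250 = -0.002703
∂h/∂y = [(-245)·(-0.5) − (-325)·(-0.9)] / -9250 = +0.01838
h(311778, 5805649) = 437.8 + (-0.002703)·(-340) + (+0.01838)·(20) = 437.8 +0.919 +0.368 = 439.086 m.

439.1 m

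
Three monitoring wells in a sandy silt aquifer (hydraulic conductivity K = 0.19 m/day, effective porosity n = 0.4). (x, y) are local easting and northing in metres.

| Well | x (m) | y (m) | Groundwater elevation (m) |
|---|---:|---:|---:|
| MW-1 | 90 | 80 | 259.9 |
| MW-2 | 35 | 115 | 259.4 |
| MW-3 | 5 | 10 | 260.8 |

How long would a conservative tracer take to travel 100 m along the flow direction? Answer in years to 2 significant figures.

Three-point gradient (reference MW-1): Δ to MW-2 = (-55, 35, -0.5), Δ to MW-3 = (-85, -70, +0.9).
∂h/∂x = +0.0005128, ∂h/∂y = -0.01348 (det = 6825).
|∇h| = √(0.0005128² + -0.01348²) = 0.01349
Seepage velocity v = K·i/n = 0.19 × 0.01349 / 0.4 = 0.006408 m/day.
t = 100 / 0.006408 = 1.561e+04 days = 42.7 years.

43 years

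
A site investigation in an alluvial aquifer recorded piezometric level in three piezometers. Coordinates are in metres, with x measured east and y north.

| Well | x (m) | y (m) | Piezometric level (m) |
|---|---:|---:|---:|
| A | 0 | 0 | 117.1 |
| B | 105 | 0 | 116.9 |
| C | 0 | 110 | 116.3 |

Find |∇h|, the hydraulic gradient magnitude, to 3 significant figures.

∂h/∂x = (116.9 − 117.1) / (105 − 0) = -0.001905
∂h/∂y = (116.3 − 117.1) / (110 − 0) = -0.007273
|∇h| = √(-0.001905² + -0.007273²) = 0.007518

0.00752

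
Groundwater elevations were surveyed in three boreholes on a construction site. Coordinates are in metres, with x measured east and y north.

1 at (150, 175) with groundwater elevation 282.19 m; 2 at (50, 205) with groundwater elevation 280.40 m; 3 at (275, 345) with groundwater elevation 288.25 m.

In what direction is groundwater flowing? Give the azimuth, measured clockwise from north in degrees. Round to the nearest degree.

Taking 1 as reference: 2−1 = (-100, 30, -1.79); 3−1 = (125, 170, +6.06).
Determinant of the coordinate differences = (-100)·170 − 125·30 = -20750.
∂h/∂x = [(-1.79)·170 − (+6.06)·30] / -20750 = +0.02343
∂h/∂y = [(-100)·(+6.06) − 125·(-1.79)] / -20750 = +0.01842
Flow direction (−∇h) has components (-0.02343 E, -0.01842 N).
Azimuth = atan2(E, N) = atan2(-0.02343, -0.01842) = 231.8° ≈ 232°.

232°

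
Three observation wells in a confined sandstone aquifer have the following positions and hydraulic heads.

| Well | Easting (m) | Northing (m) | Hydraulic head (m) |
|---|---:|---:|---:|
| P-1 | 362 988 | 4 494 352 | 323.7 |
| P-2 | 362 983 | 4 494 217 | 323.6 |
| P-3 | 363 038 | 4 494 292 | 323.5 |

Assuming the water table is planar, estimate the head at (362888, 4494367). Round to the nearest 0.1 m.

324.0 m

With h = a·x + b·y + c and P-1 as origin, the differences give:
  (-5)·a + (-135)·b = -0.1
  50·a + (-60)·b = -0.2
Eliminate b (×(-60) and ×(-135), subtract): 7050·a = -21.00 → a = ∂h/∂x = -0.002979
Back-substitute: b = ∂h/∂y = +0.0008511.
h(362888, 4494367) = 323.7 + (-0.002979)·(-100) + (+0.0008511)·(15) = 323.7 +0.298 +0.013 = 324.011 m.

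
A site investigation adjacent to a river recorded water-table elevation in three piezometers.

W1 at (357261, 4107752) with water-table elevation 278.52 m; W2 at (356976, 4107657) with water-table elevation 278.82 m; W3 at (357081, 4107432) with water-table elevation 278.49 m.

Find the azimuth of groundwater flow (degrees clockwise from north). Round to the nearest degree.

122°

Differences from W1: to W2 (Δx, Δy, Δh) = (-285, -95, +0.30); to W3 = (-180, -320, -0.03).
Determinant of the coordinate differences = (-285)·(-320) − (-180)·(-95) = 74100.
∂h/∂x = [(+0.30)·(-320) − (-0.03)·(-95)] / 74100 = -0.001334
∂h/∂y = [(-285)·(-0.03) − (-180)·(+0.30)] / 74100 = +0.0008441
Flow direction (−∇h) has components (+0.001334 E, -0.0008441 N).
Azimuth = atan2(E, N) = atan2(+0.001334, -0.0008441) = 122.3° ≈ 122°.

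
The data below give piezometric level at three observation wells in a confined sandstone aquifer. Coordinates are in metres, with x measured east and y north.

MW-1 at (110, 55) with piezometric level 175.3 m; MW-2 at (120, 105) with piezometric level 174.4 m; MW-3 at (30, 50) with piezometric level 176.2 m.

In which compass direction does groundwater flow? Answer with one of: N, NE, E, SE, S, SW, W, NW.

NE

Differences from MW-1: to MW-2 (Δx, Δy, Δh) = (10, 50, -0.9); to MW-3 = (-80, -5, +0.9).
Determinant of the coordinate differences = 10·(-5) − (-80)·50 = 3950.
∂h/∂x = [(-0.9)·(-5) − (+0.9)·50] / 3950 = -0.01025
∂h/∂y = [10·(+0.9) − (-80)·(-0.9)] / 3950 = -0.01595
Flow = −∇h = (+0.01025 east, +0.01595 north), which points northeast.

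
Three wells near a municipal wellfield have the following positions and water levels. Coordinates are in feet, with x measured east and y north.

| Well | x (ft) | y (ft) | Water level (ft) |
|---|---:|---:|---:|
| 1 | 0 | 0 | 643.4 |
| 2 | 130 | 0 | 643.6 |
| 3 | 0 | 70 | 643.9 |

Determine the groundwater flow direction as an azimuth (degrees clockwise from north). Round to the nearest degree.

∂h/∂x = (643.6 − 643.4) / (130 − 0) = +0.001538
∂h/∂y = (643.9 − 643.4) / (70 − 0) = +0.007143
Flow direction (−∇h) has components (-0.001538 E, -0.007143 N).
Azimuth = atan2(E, N) = atan2(-0.001538, -0.007143) = 192.2° ≈ 192°.

192°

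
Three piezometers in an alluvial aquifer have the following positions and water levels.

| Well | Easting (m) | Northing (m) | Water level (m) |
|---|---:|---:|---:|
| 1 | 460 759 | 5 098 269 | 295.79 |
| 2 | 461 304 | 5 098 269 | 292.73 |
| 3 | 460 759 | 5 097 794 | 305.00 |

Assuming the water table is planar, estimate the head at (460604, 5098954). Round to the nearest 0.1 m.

∂h/∂x = (292.73 − 295.79) / (461304 − 460759) = -0.005615
∂h/∂y = (305.00 − 295.79) / (5097794 − 5098269) = -0.01939
h(460604, 5098954) = 295.79 + (-0.005615)·(-155) + (-0.01939)·(685) = 295.79 +0.870 -13.282 = 283.378 m.

283.4 m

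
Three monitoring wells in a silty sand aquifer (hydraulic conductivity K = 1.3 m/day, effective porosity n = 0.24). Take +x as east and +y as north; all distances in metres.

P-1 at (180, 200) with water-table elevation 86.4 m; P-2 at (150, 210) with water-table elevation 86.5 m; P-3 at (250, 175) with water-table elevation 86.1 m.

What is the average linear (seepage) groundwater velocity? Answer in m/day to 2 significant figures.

Differences from P-1: to P-2 (Δx, Δy, Δh) = (-30, 10, +0.1); to P-3 = (70, -25, -0.3).
Determinant of the coordinate differences = (-30)·(-25) − 70·10 = 50.
∂h/∂x = [(+0.1)·(-25) − (-0.3)·10] / 50 = +0.01000
∂h/∂y = [(-30)·(-0.3) − 70·(+0.1)] / 50 = +0.04000
|∇h| = √(0.01000² + 0.04000²) = 0.04123
Seepage velocity v = K·i/n = 1.3 × 0.04123 / 0.24 = 0.2233 m/day.

0.22 m/day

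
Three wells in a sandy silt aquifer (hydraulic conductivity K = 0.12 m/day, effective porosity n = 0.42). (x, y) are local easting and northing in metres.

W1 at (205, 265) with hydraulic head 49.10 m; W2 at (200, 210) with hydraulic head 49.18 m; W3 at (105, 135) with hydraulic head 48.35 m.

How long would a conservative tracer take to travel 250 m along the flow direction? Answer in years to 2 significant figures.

Three-point gradient (reference W1): Δ to W2 = (-5, -55, +0.08), Δ to W3 = (-100, -130, -0.75).
∂h/∂x = +0.01065, ∂h/∂y = -0.002423 (det = -4850).
|∇h| = √(0.01065² + -0.002423²) = 0.01092
Seepage velocity v = K·i/n = 0.12 × 0.01092 / 0.42 = 0.00312 m/day.
t = 250 / 0.00312 = 8.013e+04 days = 219 years.

220 years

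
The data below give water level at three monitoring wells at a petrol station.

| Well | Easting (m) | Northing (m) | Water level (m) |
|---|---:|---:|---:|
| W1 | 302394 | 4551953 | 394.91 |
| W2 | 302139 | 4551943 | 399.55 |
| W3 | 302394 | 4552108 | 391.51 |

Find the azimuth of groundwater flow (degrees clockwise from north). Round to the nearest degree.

038°

Differences from W1: to W2 (Δx, Δy, Δh) = (-255, -10, +4.64); to W3 = (0, 155, -3.40).
Determinant of the coordinate differences = (-255)·155 − 0·(-10) = -39525.
∂h/∂x = [(+4.64)·155 − (-3.40)·(-10)] / -39525 = -0.01734
∂h/∂y = [(-255)·(-3.40) − 0·(+4.64)] / -39525 = -0.02194
Flow direction (−∇h) has components (+0.01734 E, +0.02194 N).
Azimuth = atan2(E, N) = atan2(+0.01734, +0.02194) = 38.3° ≈ 038°.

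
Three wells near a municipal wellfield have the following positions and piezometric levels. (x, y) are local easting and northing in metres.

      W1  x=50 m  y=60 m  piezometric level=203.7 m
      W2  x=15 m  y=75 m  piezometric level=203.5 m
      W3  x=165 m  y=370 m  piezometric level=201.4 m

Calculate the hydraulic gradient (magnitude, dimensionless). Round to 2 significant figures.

0.0085

Differences from W1: to W2 (Δx, Δy, Δh) = (-35, 15, -0.2); to W3 = (115, 310, -2.3).
Solve a·Δx + b·Δy = Δh: det = (-35)·310 − 115·15 = -12575.
∂h/∂x = [(-0.2)·310 − (-2.3)·15] / -12575 = +0.002187
∂h/∂y = [(-35)·(-2.3) − 115·(-0.2)] / -12575 = -0.008231
|∇h| = √(0.002187² + -0.008231²) = 0.008517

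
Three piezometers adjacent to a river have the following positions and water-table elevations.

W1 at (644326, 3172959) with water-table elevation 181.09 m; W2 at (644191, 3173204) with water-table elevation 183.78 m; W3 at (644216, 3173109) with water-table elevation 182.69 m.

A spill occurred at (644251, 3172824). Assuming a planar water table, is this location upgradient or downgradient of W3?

downgradient

With h = a·x + b·y + c and W1 as origin, the differences give:
  (-135)·a + 245·b = +2.69
  (-110)·a + 150·b = +1.60
Eliminate b (×150 and ×245, subtract): 6700·a = 11.500 → a = ∂h/∂x = +0.001716
Back-substitute: b = ∂h/∂y = +0.01193.
Head at (644251, 3172824) = 181.09 + (+0.001716)·(-75) + (+0.01193)·(-135) = 179.35 m.
That is lower than the 182.69 m at W3, so the point is downgradient.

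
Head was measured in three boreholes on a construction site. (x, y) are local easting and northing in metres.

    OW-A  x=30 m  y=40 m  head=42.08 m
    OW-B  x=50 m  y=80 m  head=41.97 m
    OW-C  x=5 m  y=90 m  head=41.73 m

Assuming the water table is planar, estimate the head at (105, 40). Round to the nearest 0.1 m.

42.4 m

Three-point gradient (reference OW-A): Δ to OW-B = (20, 40, -0.11), Δ to OW-C = (-25, 50, -0.35).
∂h/∂x = +0.004250, ∂h/∂y = -0.004875 (det = 2000).
h(105, 40) = 42.08 + (+0.004250)·(75) + (-0.004875)·(0) = 42.08 +0.319 -0.000 = 42.399 m.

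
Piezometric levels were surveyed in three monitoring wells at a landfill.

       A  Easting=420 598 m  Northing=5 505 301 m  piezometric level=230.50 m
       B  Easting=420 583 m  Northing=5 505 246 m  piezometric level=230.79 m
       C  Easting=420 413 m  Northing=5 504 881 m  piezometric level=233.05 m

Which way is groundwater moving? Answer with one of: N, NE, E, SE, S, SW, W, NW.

With h = a·x + b·y + c and A as origin, the differences give:
  (-15)·a + (-55)·b = +0.29
  (-185)·a + (-420)·b = +2.55
Eliminate b (×(-420) and ×(-55), subtract): -3875·a = 18.450 → a = ∂h/∂x = -0.004761
Back-substitute: b = ∂h/∂y = -0.003974.
Flow = −∇h = (+0.004761 east, +0.003974 north), which points northeast.

NE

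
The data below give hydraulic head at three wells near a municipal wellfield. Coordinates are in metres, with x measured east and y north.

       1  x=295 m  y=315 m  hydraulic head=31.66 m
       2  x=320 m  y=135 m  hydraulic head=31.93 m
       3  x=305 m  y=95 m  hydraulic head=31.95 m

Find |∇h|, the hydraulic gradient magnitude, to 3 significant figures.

With h = a·x + b·y + c and 1 as origin, the differences give:
  25·a + (-180)·b = +0.27
  10·a + (-220)·b = +0.29
Eliminate b (×(-220) and ×(-180), subtract): -3700·a = -7.200 → a = ∂h/∂x = +0.001946
Back-substitute: b = ∂h/∂y = -0.001230.
|∇h| = √(0.001946² + -0.001230²) = 0.002302

0.00230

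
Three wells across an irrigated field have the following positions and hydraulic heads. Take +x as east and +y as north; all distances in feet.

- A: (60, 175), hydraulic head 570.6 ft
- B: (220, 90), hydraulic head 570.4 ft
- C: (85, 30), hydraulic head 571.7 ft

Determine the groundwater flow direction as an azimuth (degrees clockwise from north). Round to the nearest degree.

With h = a·x + b·y + c and A as origin, the differences give:
  160·a + (-85)·b = -0.2
  25·a + (-145)·b = +1.1
Eliminate b (×(-145) and ×(-85), subtract): -21075·a = 122.50 → a = ∂h/∂x = -0.005813
Back-substitute: b = ∂h/∂y = -0.008588.
Flow direction (−∇h) has components (+0.005813 E, +0.008588 N).
Azimuth = atan2(E, N) = atan2(+0.005813, +0.008588) = 34.1° ≈ 034°.

034°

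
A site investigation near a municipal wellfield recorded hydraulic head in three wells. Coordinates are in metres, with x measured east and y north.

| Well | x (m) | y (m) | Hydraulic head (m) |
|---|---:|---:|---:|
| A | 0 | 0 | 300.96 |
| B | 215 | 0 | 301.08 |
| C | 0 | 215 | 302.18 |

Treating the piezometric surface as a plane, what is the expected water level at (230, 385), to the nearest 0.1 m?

∂h/∂x = (301.08 − 300.96) / (215 − 0) = +0.0005581
∂h/∂y = (302.18 − 300.96) / (215 − 0) = +0.005674
h(230, 385) = 300.96 + (+0.0005581)·(230) + (+0.005674)·(385) = 300.96 +0.128 +2.185 = 303.273 m.

303.3 m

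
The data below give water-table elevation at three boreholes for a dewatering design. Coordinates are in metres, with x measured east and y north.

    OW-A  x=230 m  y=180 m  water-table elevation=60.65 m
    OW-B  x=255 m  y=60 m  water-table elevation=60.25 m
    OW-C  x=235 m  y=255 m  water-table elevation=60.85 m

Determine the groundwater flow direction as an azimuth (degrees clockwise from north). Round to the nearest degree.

139°

Differences from OW-A: to OW-B (Δx, Δy, Δh) = (25, -120, -0.40); to OW-C = (5, 75, +0.20).
Solve a·Δx + b·Δy = Δh: det = 25·75 − 5·(-120) = 2475.
∂h/∂x = [(-0.40)·75 − (+0.20)·(-120)] / 2475 = -0.002424
∂h/∂y = [25·(+0.20) − 5·(-0.40)] / 2475 = +0.002828
Flow direction (−∇h) has components (+0.002424 E, -0.002828 N).
Azimuth = atan2(E, N) = atan2(+0.002424, -0.002828) = 139.4° ≈ 139°.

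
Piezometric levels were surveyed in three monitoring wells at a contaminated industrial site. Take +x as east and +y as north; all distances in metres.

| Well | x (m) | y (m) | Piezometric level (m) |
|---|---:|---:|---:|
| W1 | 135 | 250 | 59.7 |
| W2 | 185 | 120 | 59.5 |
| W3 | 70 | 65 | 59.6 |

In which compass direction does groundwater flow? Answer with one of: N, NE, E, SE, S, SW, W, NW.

With h = a·x + b·y + c and W1 as origin, the differences give:
  50·a + (-130)·b = -0.2
  (-65)·a + (-185)·b = -0.1
Eliminate b (×(-185) and ×(-130), subtract): -17700·a = 24.00 → a = ∂h/∂x = -0.001356
Back-substitute: b = ∂h/∂y = +0.001017.
Flow = −∇h = (+0.001356 east, -0.001017 north), which points southeast.

SE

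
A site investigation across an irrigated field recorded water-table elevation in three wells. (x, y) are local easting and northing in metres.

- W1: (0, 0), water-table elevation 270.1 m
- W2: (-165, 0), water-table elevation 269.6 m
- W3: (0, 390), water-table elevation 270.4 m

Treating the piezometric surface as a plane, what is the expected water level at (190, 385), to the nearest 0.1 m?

271.0 m

∂h/∂x = (269.6 − 270.1) / (-165 − 0) = +0.003030
∂h/∂y = (270.4 − 270.1) / (390 − 0) = +0.0007692
h(190, 385) = 270.1 + (+0.003030)·(190) + (+0.0007692)·(385) = 270.1 +0.576 +0.296 = 270.972 m.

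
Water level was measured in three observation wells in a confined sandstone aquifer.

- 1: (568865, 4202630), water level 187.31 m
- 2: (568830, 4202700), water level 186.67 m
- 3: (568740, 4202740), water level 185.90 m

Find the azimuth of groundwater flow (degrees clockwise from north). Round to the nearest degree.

317°

Taking 1 as reference: 2−1 = (-35, 70, -0.64); 3−1 = (-125, 110, -1.41).
Determinant of the coordinate differences = (-35)·110 − (-125)·70 = 4900.
∂h/∂x = [(-0.64)·110 − (-1.41)·70] / 4900 = +0.005776
∂h/∂y = [(-35)·(-1.41) − (-125)·(-0.64)] / 4900 = -0.006255
Flow direction (−∇h) has components (-0.005776 E, +0.006255 N).
Azimuth = atan2(E, N) = atan2(-0.005776, +0.006255) = 317.3° ≈ 317°.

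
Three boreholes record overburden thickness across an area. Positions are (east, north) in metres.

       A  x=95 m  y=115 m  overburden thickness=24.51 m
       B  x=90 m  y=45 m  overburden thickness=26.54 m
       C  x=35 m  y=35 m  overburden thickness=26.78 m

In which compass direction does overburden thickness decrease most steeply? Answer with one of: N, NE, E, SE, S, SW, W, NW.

N

With d = a·x + b·y + c and A as origin, the differences give:
  (-5)·a + (-70)·b = +2.03
  (-60)·a + (-80)·b = +2.27
Eliminate b (×(-80) and ×(-70), subtract): -3800·a = -3.500 → a = ∂d/∂x = +0.0009211
Back-substitute: b = ∂d/∂y = -0.02907.
Steepest decrease is along −∇f = (-0.0009211 E, +0.02907 N) → north.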